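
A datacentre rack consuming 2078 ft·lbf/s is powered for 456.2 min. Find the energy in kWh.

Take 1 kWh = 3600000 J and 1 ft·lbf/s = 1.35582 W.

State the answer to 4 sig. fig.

2078 ft·lbf/s × 1.35582 → 2817.39 W
456.2 min × 60 → 27372 s
E = P × t = 2817.39 W × 27372 s = 7.71176×10⁷ J
7.71176×10⁷ J ÷ (3600000 J/kWh) = 21.4216 kWh

21.42 kWh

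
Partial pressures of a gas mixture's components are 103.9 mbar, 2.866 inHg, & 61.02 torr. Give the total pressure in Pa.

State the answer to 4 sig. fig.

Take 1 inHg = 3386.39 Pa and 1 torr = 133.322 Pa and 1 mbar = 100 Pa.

2.823×10⁴ Pa

103.9 mbar × 100 → 10390 Pa
2.866 inHg × 3386.39 → 9705.39 Pa
61.02 torr × 133.322 → 8135.31 Pa
Sum: 10390 + 9705.39 + 8135.31 = 28230.7 Pa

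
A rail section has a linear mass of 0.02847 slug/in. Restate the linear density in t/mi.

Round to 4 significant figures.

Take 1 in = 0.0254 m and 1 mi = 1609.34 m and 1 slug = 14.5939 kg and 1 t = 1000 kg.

26.33 t/mi

0.02847 slug/in × 14.5939 kg/slug ÷ 0.0254 m/in = 16.3578 kg/m
16.3578 kg/m ÷ 1000 kg/t × 1609.34 m/mi = 26.3253 t/mi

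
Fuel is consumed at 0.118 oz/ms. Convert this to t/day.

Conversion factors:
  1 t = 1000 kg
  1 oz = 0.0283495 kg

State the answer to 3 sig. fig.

0.118 oz/ms × 0.0283495 kg/oz ÷ 0.001 s/ms = 3.34524 kg/s
3.34524 kg/s ÷ 1000 kg/t × 86400 s/day = 289.029 t/day

289 t/day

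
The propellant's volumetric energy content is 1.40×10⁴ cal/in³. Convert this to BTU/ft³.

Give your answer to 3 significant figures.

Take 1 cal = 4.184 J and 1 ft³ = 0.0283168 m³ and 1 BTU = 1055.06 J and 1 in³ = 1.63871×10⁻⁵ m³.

9.59×10⁴ BTU/ft³

1.40×10⁴ cal/in³ × 4.184 J/cal ÷ 1.63871×10⁻⁵ m³/in³ = 3.57452×10⁹ J/m³
3.57452×10⁹ J/m³ ÷ 1055.06 J/BTU × 0.0283168 m³/ft³ = 95936.7 BTU/ft³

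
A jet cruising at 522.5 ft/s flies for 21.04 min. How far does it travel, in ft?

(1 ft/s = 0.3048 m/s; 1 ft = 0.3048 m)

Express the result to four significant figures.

522.5 ft/s × 0.3048 → 159.258 m/s
21.04 min × 60 → 1262.4 s
d = v × t = 159.258 m/s × 1262.4 s = 201047 m
201047 m ÷ (0.3048 m/ft) = 659603 ft

6.596×10⁵ ft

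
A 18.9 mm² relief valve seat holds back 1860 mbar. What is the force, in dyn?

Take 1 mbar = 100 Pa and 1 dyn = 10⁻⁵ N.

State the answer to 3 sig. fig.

1860 mbar × 100 → 186000 Pa
18.9 mm² × 10⁻⁶ → 1.89×10⁻⁵ m²
F = P × A = 186000 Pa × 1.89×10⁻⁵ m² = 3.5154 N
3.5154 N ÷ (10⁻⁵ N/dyn) = 351540 dyn

3.52×10⁵ dyn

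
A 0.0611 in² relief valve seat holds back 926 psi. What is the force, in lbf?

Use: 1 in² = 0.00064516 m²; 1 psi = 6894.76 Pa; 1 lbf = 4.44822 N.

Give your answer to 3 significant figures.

926 psi × 6894.76 = 6.38455×10⁶ Pa
0.0611 in² × 0.00064516 = 3.94193×10⁻⁵ m²
F = P × A = 6.38455×10⁶ Pa × 3.94193×10⁻⁵ m² = 251.674 N
251.674 N ÷ (4.44822 N/lbf) = 56.5786 lbf

56.6 lbf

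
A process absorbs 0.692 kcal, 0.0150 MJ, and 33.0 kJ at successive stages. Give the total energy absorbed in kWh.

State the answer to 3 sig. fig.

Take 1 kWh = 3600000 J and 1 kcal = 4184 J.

0.692 kcal × 4184 = 2895.33 J
0.0150 MJ × 1000000 = 15000 J
33.0 kJ × 1000 = 33000 J
Total: 2895.33 + 15000 + 33000 = 50895.3 J
In kWh: 50895.3 / 3600000 = 0.0141376 kWh

0.0141 kWh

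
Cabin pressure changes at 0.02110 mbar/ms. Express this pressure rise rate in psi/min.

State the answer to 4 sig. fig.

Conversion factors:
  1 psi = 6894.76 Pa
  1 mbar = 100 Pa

0.02110 mbar/ms × 100 Pa/mbar ÷ 0.001 s/ms = 2110 Pa/s
2110 Pa/s ÷ 6894.76 Pa/psi × 60 s/min = 18.3618 psi/min

18.36 psi/min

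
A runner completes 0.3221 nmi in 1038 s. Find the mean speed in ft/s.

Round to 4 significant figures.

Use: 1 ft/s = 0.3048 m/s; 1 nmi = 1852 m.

0.3221 nmi × 1852 = 596.529 m
v = d / t = 596.529 m / 1038 s = 0.574691 m/s
0.574691 m/s ÷ (0.3048 m/s/ft/s) = 1.88547 ft/s

1.885 ft/s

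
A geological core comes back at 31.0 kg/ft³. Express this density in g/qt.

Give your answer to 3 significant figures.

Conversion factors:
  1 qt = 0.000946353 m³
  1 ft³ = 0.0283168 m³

31.0 kg/ft³ ÷ 0.0283168 m³/ft³ = 1094.76 kg/m³
1094.76 kg/m³ ÷ 0.001 kg/g × 0.000946353 m³/qt = 1036.03 g/qt

1040 g/qt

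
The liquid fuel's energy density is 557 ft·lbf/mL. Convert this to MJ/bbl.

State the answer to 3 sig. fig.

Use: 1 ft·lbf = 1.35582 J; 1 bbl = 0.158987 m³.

120 MJ/bbl

557 ft·lbf/mL × 1.35582 J/ft·lbf ÷ 10⁻⁶ m³/mL = 7.55192×10⁸ J/m³
7.55192×10⁸ J/m³ ÷ 1000000 J/MJ × 0.158987 m³/bbl = 120.066 MJ/bbl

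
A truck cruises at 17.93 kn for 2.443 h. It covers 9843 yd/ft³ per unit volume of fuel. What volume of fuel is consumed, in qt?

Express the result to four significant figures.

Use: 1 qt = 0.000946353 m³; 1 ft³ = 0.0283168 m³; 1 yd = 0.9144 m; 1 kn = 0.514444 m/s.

269.7 qt

17.93 kn → 9.22398 m/s
2.443 h → 8794.8 s
d = v × t = 9.22398 × 8794.8 = 81123.1 m
9843 yd/ft³ → 317848 m/m³
V = d / (distance per unit fuel) = 81123.1 / 317848 = 0.255226 m³
In qt: 0.255226 / 0.000946353 = 269.694 qt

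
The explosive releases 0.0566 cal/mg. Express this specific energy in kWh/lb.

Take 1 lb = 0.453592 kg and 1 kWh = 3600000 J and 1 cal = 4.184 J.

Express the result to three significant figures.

0.0298 kWh/lb

0.0566 cal/mg × 4.184 J/cal ÷ 10⁻⁶ kg/mg = 236814 J/kg
236814 J/kg ÷ 3600000 J/kWh × 0.453592 kg/lb = 0.029838 kWh/lb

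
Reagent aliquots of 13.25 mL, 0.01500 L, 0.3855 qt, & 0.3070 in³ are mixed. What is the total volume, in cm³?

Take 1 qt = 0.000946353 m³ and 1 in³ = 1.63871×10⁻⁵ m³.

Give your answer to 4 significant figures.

398.1 cm³

13.25 mL × 10⁻⁶ = 1.325×10⁻⁵ m³
0.01500 L × 0.001 = 1.5×10⁻⁵ m³
0.3855 qt × 0.000946353 = 3.64819×10⁻⁴ m³
0.3070 in³ × 1.63871×10⁻⁵ = 5.03084×10⁻⁶ m³
Combined: 1.325×10⁻⁵ + 1.5×10⁻⁵ + 3.64819×10⁻⁴ + 5.03084×10⁻⁶ = 3.981×10⁻⁴ m³
In cm³: 3.981×10⁻⁴ / 10⁻⁶ = 398.1 cm³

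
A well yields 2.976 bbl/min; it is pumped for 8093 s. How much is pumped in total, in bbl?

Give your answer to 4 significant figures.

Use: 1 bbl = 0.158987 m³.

2.976 bbl/min → 0.00788576 m³/s
V = Q × t = 0.00788576 × 8093 = 63.8195 m³
In bbl: 63.8195 / 0.158987 = 401.413 bbl

401.4 bbl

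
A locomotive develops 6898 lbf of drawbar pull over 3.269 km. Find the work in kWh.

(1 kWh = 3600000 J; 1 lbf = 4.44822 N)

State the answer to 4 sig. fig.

27.86 kWh

6898 lbf × 4.44822 = 30683.8 N
3.269 km × 1000 = 3269 m
W = F × d = 30683.8 N × 3269 m = 1.00305×10⁸ J
1.00305×10⁸ J ÷ (3600000 J/kWh) = 27.8625 kWh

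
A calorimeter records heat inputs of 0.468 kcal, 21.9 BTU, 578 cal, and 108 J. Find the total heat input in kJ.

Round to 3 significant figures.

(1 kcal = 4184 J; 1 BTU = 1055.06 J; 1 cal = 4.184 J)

0.468 kcal × 4184 = 1958.11 J
21.9 BTU × 1055.06 = 23105.8 J
578 cal × 4.184 = 2418.35 J
108 J (already J)
Combined: 1958.11 + 23105.8 + 2418.35 + 108 = 27590.3 J
In kJ: 27590.3 / 1000 = 27.5903 kJ

27.6 kJ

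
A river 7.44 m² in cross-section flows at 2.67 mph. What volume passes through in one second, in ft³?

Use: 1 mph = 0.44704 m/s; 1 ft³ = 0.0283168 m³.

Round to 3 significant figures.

314 ft³

2.67 mph × 0.44704 → 1.1936 m/s
V = v × A × t = 1.1936 m/s × 7.44 m² × 1 s = 8.88038 m³
8.88038 m³ ÷ (0.0283168 m³/ft³) = 313.608 ft³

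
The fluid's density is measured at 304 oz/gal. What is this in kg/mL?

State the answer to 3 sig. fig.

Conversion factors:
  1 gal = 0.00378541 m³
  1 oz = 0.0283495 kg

0.00228 kg/mL

304 oz/gal × 0.0283495 kg/oz ÷ 0.00378541 m³/gal = 2276.7 kg/m³
2276.7 kg/m³ × 10⁻⁶ m³/mL = 0.0022767 kg/mL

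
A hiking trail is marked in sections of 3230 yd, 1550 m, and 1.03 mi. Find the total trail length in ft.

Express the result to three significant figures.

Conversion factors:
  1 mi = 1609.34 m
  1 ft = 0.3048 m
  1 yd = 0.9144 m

2.02×10⁴ ft

3230 yd × 0.9144 → 2953.51 m
1550 m (already m)
1.03 mi × 1609.34 → 1657.62 m
Sum: 2953.51 + 1550 + 1657.62 = 6161.13 m
In ft: 6161.13 / 0.3048 = 20213.7 ft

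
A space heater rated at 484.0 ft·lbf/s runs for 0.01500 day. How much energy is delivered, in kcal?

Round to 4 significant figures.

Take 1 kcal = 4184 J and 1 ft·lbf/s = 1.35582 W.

484.0 ft·lbf/s × 1.35582 → 656.217 W
0.01500 day × 86400 → 1296 s
E = P × t = 656.217 W × 1296 s = 850457 J
850457 J ÷ (4184 J/kcal) = 203.264 kcal

203.3 kcal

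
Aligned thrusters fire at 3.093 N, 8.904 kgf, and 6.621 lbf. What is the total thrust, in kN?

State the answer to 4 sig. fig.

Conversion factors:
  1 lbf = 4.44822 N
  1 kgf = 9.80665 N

0.1199 kN

3.093 N (already N)
8.904 kgf × 9.80665 → 87.3184 N
6.621 lbf × 4.44822 → 29.4517 N
Sum: 3.093 + 87.3184 + 29.4517 = 119.863 N
In kN: 119.863 / 1000 = 0.119863 kN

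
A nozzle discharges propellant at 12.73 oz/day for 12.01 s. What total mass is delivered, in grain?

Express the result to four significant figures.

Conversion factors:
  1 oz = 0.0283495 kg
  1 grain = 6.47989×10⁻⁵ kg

0.7742 grain

12.73 oz/day → 4.17696×10⁻⁶ kg/s
m = ṁ × t = 4.17696×10⁻⁶ × 12.01 = 5.01653×10⁻⁵ kg
In grain: 5.01653×10⁻⁵ / 6.47989×10⁻⁵ = 0.774169 grain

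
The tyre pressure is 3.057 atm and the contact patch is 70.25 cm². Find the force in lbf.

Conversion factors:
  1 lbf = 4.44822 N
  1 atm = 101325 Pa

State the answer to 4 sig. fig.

489.2 lbf

3.057 atm × 101325 → 309751 Pa
70.25 cm² × 0.0001 → 0.007025 m²
F = P × A = 309751 Pa × 0.007025 m² = 2176 N
2176 N ÷ (4.44822 N/lbf) = 489.184 lbf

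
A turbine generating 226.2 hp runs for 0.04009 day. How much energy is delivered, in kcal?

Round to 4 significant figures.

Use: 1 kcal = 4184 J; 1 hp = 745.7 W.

226.2 hp × 745.7 = 168677 W
0.04009 day × 86400 = 3463.78 s
E = P × t = 168677 W × 3463.78 s = 5.8426×10⁸ J
5.8426×10⁸ J ÷ (4184 J/kcal) = 139641 kcal

1.396×10⁵ kcal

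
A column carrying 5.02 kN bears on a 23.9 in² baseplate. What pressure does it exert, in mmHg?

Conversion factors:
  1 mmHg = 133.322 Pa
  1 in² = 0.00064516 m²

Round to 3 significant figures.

2440 mmHg

5.02 kN × 1000 → 5020 N
23.9 in² × 0.00064516 → 0.0154193 m²
P = F / A = 5020 N / 0.0154193 m² = 325566 Pa
325566 Pa ÷ (133.322 Pa/mmHg) = 2441.95 mmHg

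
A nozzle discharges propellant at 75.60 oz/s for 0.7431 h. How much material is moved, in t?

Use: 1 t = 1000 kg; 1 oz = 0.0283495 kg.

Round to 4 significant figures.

75.60 oz/s → 2.14322 kg/s
0.7431 h → 2675.16 s
m = ṁ × t = 2.14322 × 2675.16 = 5733.46 kg
In t: 5733.46 / 1000 = 5.73346 t

5.733 t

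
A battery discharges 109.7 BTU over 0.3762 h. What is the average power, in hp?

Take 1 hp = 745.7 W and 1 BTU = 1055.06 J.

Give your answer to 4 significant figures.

109.7 BTU × 1055.06 → 115740 J
0.3762 h × 3600 → 1354.32 s
P = E / t = 115740 J / 1354.32 s = 85.4599 W
85.4599 W ÷ (745.7 W/hp) = 0.114604 hp

0.1146 hp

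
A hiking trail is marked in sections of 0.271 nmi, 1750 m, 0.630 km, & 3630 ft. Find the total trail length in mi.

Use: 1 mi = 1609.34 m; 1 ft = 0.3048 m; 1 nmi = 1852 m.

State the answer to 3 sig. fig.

0.271 nmi × 1852 = 501.892 m
1750 m (already m)
0.630 km × 1000 = 630 m
3630 ft × 0.3048 = 1106.42 m
Combined: 501.892 + 1750 + 630 + 1106.42 = 3988.31 m
In mi: 3988.31 / 1609.34 = 2.47823 mi

2.48 mi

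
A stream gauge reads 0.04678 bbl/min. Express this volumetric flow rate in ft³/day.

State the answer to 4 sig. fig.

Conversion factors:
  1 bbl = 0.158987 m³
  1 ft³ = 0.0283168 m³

0.04678 bbl/min × 0.158987 m³/bbl ÷ 60 s/min = 1.23957×10⁻⁴ m³/s
1.23957×10⁻⁴ m³/s ÷ 0.0283168 m³/ft³ × 86400 s/day = 378.217 ft³/day

378.2 ft³/day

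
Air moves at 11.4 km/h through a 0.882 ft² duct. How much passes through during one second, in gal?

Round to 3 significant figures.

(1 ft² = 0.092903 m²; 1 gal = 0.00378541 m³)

68.5 gal

11.4 km/h × (1/3.6) = 3.16667 m/s
0.882 ft² × 0.092903 = 0.0819404 m²
V = v × A × t = 3.16667 m/s × 0.0819404 m² × 1 s = 0.259478 m³
0.259478 m³ ÷ (0.00378541 m³/gal) = 68.5469 gal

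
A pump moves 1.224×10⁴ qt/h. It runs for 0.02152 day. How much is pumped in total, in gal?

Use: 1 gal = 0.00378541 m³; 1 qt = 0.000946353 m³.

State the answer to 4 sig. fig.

1580 gal

1.224×10⁴ qt/h → 0.0032176 m³/s
0.02152 day → 1859.33 s
V = Q × t = 0.0032176 × 1859.33 = 5.98258 m³
In gal: 5.98258 / 0.00378541 = 1580.43 gal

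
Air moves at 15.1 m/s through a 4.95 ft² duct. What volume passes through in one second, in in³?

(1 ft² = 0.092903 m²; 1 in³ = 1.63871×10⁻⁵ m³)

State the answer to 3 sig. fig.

4.24×10⁵ in³

4.95 ft² × 0.092903 = 0.45987 m²
V = v × A × t = 15.1 m/s × 0.45987 m² × 1 s = 6.94404 m³
6.94404 m³ ÷ (1.63871×10⁻⁵ m³/in³) = 423750 in³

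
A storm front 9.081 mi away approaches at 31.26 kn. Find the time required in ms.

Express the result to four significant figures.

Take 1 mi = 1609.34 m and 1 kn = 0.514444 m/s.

9.088×10⁵ ms

9.081 mi × 1609.34 = 14614.4 m
31.26 kn × 0.514444 = 16.0815 m/s
t = d / v = 14614.4 m / 16.0815 m/s = 908.771 s
908.771 s ÷ (0.001 s/ms) = 908771 ms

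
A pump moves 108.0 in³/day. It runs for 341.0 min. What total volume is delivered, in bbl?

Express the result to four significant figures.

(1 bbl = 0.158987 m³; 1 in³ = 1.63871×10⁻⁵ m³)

108.0 in³/day → 2.04839×10⁻⁸ m³/s
341.0 min → 20460 s
V = Q × t = 2.04839×10⁻⁸ × 20460 = 4.19101×10⁻⁴ m³
In bbl: 4.19101×10⁻⁴ / 0.158987 = 0.00263607 bbl

0.002636 bbl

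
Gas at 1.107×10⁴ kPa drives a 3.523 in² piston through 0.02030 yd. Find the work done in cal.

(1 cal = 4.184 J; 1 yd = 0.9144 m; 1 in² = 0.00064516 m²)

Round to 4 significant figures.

1.107×10⁴ kPa → 1.107×10⁷ Pa
3.523 in² → 0.0022729 m²
F = P × A = 1.107×10⁷ × 0.0022729 = 25161 N
0.02030 yd → 0.0185623 m
W = F × d = 25161 × 0.0185623 = 467.046 J
In cal: 467.046 / 4.184 = 111.627 cal

111.6 cal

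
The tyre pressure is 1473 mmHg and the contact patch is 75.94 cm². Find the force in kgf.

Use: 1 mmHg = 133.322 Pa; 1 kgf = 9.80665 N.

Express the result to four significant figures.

1473 mmHg × 133.322 → 196383 Pa
75.94 cm² × 0.0001 → 0.007594 m²
F = P × A = 196383 Pa × 0.007594 m² = 1491.33 N
1491.33 N ÷ (9.80665 N/kgf) = 152.073 kgf

152.1 kgf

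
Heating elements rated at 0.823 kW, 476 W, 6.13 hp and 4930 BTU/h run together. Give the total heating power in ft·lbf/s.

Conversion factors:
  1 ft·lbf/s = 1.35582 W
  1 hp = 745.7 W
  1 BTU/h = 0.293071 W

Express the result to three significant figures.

5400 ft·lbf/s

0.823 kW × 1000 = 823 W
476 W (already W)
6.13 hp × 745.7 = 4571.14 W
4930 BTU/h × 0.293071 = 1444.84 W
Sum: 823 + 476 + 4571.14 + 1444.84 = 7314.98 W
In ft·lbf/s: 7314.98 / 1.35582 = 5395.24 ft·lbf/s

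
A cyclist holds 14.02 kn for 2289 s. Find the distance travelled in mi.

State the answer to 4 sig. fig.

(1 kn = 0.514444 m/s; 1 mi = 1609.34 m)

10.26 mi

14.02 kn × 0.514444 → 7.2125 m/s
d = v × t = 7.2125 m/s × 2289 s = 16509.4 m
16509.4 m ÷ (1609.34 m/mi) = 10.2585 mi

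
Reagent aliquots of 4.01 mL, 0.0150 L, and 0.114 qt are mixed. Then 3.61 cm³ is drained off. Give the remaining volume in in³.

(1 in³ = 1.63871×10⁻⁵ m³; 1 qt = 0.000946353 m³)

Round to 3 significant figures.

4.01 mL × 10⁻⁶ = 4.01×10⁻⁶ m³
0.0150 L × 0.001 = 1.5×10⁻⁵ m³
0.114 qt × 0.000946353 = 1.07884×10⁻⁴ m³
3.61 cm³ × 10⁻⁶ = 3.61×10⁻⁶ m³
Result: 4.01×10⁻⁶ + 1.5×10⁻⁵ + 1.07884×10⁻⁴ − 3.61×10⁻⁶ = 1.23284×10⁻⁴ m³
In in³: 1.23284×10⁻⁴ / 1.63871×10⁻⁵ = 7.52323 in³

7.52 in³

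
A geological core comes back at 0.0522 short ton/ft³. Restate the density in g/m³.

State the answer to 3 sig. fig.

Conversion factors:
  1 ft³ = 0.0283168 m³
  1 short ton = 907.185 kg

0.0522 short ton/ft³ × 907.185 kg/short ton ÷ 0.0283168 m³/ft³ = 1672.33 kg/m³
1672.33 kg/m³ ÷ 0.001 kg/g = 1.67233×10⁶ g/m³

1.67×10⁶ g/m³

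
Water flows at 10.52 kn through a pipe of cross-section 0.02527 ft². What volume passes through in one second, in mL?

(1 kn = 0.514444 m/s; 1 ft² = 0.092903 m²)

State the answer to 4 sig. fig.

1.271×10⁴ mL

10.52 kn × 0.514444 → 5.41195 m/s
0.02527 ft² × 0.092903 → 0.00234766 m²
V = v × A × t = 5.41195 m/s × 0.00234766 m² × 1 s = 0.0127054 m³
0.0127054 m³ ÷ (10⁻⁶ m³/mL) = 12705.4 mL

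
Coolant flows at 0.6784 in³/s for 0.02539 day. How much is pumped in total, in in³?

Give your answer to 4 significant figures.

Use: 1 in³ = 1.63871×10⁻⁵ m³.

1488 in³

0.6784 in³/s → 1.1117×10⁻⁵ m³/s
0.02539 day → 2193.7 s
V = Q × t = 1.1117×10⁻⁵ × 2193.7 = 0.0243874 m³
In in³: 0.0243874 / 1.63871×10⁻⁵ = 1488.21 in³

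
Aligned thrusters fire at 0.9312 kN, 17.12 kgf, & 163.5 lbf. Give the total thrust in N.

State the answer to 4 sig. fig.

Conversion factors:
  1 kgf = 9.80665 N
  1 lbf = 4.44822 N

1826 N

0.9312 kN × 1000 → 931.2 N
17.12 kgf × 9.80665 → 167.89 N
163.5 lbf × 4.44822 → 727.284 N
Combined: 931.2 + 167.89 + 727.284 = 1826.37 N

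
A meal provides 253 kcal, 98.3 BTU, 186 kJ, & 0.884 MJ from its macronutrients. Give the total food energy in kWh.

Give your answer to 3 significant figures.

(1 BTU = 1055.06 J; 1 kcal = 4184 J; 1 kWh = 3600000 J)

253 kcal × 4184 → 1.05855×10⁶ J
98.3 BTU × 1055.06 → 103712 J
186 kJ × 1000 → 186000 J
0.884 MJ × 1000000 → 884000 J
Total: 1.05855×10⁶ + 103712 + 186000 + 884000 = 2.23226×10⁶ J
In kWh: 2.23226×10⁶ / 3600000 = 0.620072 kWh

0.620 kWh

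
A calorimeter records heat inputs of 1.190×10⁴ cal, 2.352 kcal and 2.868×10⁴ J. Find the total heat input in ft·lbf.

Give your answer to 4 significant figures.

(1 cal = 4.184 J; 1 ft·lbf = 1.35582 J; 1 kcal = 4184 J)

1.190×10⁴ cal × 4.184 → 49789.6 J
2.352 kcal × 4184 → 9840.77 J
2.868×10⁴ J (already J)
Combined: 49789.6 + 9840.77 + 28680 = 88310.4 J
In ft·lbf: 88310.4 / 1.35582 = 65134.3 ft·lbf

6.513×10⁴ ft·lbf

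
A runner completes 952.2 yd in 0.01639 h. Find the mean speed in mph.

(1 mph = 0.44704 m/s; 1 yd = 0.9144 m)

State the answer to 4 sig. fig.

952.2 yd × 0.9144 → 870.692 m
0.01639 h × 3600 → 59.004 s
v = d / t = 870.692 m / 59.004 s = 14.7565 m/s
14.7565 m/s ÷ (0.44704 m/s/mph) = 33.0094 mph

33.01 mph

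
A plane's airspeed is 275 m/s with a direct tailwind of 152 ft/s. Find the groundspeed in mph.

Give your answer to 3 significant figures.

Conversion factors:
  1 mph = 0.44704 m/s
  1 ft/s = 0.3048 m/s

719 mph

275 m/s (already m/s)
152 ft/s × 0.3048 = 46.3296 m/s
Combined: 275 + 46.3296 = 321.33 m/s
In mph: 321.33 / 0.44704 = 718.795 mph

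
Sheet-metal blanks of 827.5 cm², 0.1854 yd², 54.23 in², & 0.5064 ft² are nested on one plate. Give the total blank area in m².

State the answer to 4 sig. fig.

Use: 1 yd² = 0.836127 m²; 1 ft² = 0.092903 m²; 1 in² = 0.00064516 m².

827.5 cm² × 0.0001 = 0.08275 m²
0.1854 yd² × 0.836127 = 0.155018 m²
54.23 in² × 0.00064516 = 0.034987 m²
0.5064 ft² × 0.092903 = 0.0470461 m²
Combined: 0.08275 + 0.155018 + 0.034987 + 0.0470461 = 0.319801 m²

0.3198 m²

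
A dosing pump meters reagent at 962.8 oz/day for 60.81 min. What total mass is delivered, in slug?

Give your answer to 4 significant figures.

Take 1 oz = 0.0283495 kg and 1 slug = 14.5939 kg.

0.07898 slug

962.8 oz/day → 3.15913×10⁻⁴ kg/s
60.81 min → 3648.6 s
m = ṁ × t = 3.15913×10⁻⁴ × 3648.6 = 1.15264 kg
In slug: 1.15264 / 14.5939 = 0.0789809 slug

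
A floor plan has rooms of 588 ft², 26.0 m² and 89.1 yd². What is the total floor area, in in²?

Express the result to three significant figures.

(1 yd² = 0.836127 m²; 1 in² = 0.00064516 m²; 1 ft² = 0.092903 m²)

2.40×10⁵ in²

588 ft² × 0.092903 = 54.627 m²
26.0 m² (already m²)
89.1 yd² × 0.836127 = 74.4989 m²
Sum: 54.627 + 26 + 74.4989 = 155.126 m²
In in²: 155.126 / 0.00064516 = 240446 in²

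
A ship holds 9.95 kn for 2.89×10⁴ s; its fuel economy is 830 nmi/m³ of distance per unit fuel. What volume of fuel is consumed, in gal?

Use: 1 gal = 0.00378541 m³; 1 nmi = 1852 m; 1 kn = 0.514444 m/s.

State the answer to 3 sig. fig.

25.4 gal

9.95 kn → 5.11872 m/s
d = v × t = 5.11872 × 28900 = 147931 m
830 nmi/m³ → 1.53716×10⁶ m/m³
V = d / (distance per unit fuel) = 147931 / 1.53716×10⁶ = 0.0962366 m³
In gal: 0.0962366 / 0.00378541 = 25.423 gal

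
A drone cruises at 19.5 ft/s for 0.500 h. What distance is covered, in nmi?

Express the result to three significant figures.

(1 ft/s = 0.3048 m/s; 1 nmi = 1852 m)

5.78 nmi

19.5 ft/s × 0.3048 = 5.9436 m/s
0.500 h × 3600 = 1800 s
d = v × t = 5.9436 m/s × 1800 s = 10698.5 m
10698.5 m ÷ (1852 m/nmi) = 5.77673 nmi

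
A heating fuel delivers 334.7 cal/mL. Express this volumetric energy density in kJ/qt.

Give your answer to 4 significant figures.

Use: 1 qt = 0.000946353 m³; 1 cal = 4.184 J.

334.7 cal/mL × 4.184 J/cal ÷ 10⁻⁶ m³/mL = 1.40038×10⁹ J/m³
1.40038×10⁹ J/m³ ÷ 1000 J/kJ × 0.000946353 m³/qt = 1325.25 kJ/qt

1325 kJ/qt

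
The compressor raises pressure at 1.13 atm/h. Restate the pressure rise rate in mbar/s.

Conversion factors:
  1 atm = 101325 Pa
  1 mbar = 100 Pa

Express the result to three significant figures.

0.318 mbar/s

1.13 atm/h × 101325 Pa/atm ÷ 3600 s/h = 31.8048 Pa/s
31.8048 Pa/s ÷ 100 Pa/mbar = 0.318048 mbar/s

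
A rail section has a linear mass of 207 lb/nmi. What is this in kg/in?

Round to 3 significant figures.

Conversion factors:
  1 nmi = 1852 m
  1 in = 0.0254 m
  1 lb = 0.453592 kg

0.00129 kg/in

207 lb/nmi × 0.453592 kg/lb ÷ 1852 m/nmi = 0.0506985 kg/m
0.0506985 kg/m × 0.0254 m/in = 0.00128774 kg/in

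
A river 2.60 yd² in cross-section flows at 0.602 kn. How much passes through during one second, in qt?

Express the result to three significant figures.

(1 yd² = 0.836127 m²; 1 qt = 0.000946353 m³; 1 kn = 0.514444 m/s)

711 qt

0.602 kn × 0.514444 → 0.309695 m/s
2.60 yd² × 0.836127 → 2.17393 m²
V = v × A × t = 0.309695 m/s × 2.17393 m² × 1 s = 0.673255 m³
0.673255 m³ ÷ (0.000946353 m³/qt) = 711.421 qt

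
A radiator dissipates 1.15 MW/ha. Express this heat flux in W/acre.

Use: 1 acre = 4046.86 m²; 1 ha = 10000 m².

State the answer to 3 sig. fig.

4.65×10⁵ W/acre

1.15 MW/ha × 1000000 W/MW ÷ 10000 m²/ha = 115 W/m²
115 W/m² × 4046.86 m²/acre = 465389 W/acre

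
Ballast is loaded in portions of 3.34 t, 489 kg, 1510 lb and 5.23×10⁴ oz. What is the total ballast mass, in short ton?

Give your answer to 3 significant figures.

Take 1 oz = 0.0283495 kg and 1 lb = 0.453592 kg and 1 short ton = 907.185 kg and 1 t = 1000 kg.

6.61 short ton

3.34 t × 1000 = 3340 kg
489 kg (already kg)
1510 lb × 0.453592 = 684.924 kg
5.23×10⁴ oz × 0.0283495 = 1482.68 kg
Sum: 3340 + 489 + 684.924 + 1482.68 = 5996.6 kg
In short ton: 5996.6 / 907.185 = 6.61012 short ton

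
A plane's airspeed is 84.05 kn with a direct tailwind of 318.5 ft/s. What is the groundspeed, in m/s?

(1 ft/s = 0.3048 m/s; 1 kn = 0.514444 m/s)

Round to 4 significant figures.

140.3 m/s

84.05 kn × 0.514444 = 43.239 m/s
318.5 ft/s × 0.3048 = 97.0788 m/s
Sum: 43.239 + 97.0788 = 140.318 m/s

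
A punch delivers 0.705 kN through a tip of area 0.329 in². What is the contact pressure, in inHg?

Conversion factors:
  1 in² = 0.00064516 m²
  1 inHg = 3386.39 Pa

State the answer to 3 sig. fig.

0.705 kN × 1000 → 705 N
0.329 in² × 0.00064516 → 2.12258×10⁻⁴ m²
P = F / A = 705 N / 2.12258×10⁻⁴ m² = 3.32143×10⁶ Pa
3.32143×10⁶ Pa ÷ (3386.39 Pa/inHg) = 980.817 inHg

981 inHg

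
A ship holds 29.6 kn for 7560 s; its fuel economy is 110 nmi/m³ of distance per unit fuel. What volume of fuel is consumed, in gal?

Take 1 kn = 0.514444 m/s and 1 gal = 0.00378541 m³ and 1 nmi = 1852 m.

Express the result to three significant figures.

29.6 kn → 15.2275 m/s
d = v × t = 15.2275 × 7560 = 115120 m
110 nmi/m³ → 203720 m/m³
V = d / (distance per unit fuel) = 115120 / 203720 = 0.565089 m³
In gal: 0.565089 / 0.00378541 = 149.281 gal

149 gal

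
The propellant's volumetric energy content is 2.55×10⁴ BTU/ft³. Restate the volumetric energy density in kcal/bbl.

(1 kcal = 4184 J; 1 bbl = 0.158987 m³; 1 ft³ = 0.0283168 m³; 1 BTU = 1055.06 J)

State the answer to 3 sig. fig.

2.55×10⁴ BTU/ft³ × 1055.06 J/BTU ÷ 0.0283168 m³/ft³ = 9.50108×10⁸ J/m³
9.50108×10⁸ J/m³ ÷ 4184 J/kcal × 0.158987 m³/bbl = 36103 kcal/bbl

3.61×10⁴ kcal/bbl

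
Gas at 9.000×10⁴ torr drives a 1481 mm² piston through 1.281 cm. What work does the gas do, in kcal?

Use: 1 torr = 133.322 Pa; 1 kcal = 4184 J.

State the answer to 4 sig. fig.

9.000×10⁴ torr → 1.1999×10⁷ Pa
1481 mm² → 0.001481 m²
F = P × A = 1.1999×10⁷ × 0.001481 = 17770.5 N
1.281 cm → 0.01281 m
W = F × d = 17770.5 × 0.01281 = 227.64 J
In kcal: 227.64 / 4184 = 0.0544073 kcal

0.05441 kcal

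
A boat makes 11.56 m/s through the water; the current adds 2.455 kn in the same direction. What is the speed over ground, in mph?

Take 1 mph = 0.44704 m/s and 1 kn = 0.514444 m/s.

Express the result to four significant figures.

11.56 m/s (already m/s)
2.455 kn × 0.514444 = 1.26296 m/s
Total: 11.56 + 1.26296 = 12.823 m/s
In mph: 12.823 / 0.44704 = 28.6842 mph

28.68 mph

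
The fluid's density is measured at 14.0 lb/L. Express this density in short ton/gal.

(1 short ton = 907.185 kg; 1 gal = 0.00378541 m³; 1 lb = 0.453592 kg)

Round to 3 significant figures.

0.0265 short ton/gal

14.0 lb/L × 0.453592 kg/lb ÷ 0.001 m³/L = 6350.29 kg/m³
6350.29 kg/m³ ÷ 907.185 kg/short ton × 0.00378541 m³/gal = 0.0264978 short ton/gal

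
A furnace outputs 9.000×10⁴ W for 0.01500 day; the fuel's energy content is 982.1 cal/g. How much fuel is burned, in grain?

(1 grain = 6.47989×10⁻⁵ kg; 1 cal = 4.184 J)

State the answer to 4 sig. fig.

0.01500 day → 1296 s
E = P × t = 90000 × 1296 = 1.1664×10⁸ J
982.1 cal/g → 4.10911×10⁶ J/kg
m = E / e_s = 1.1664×10⁸ / 4.10911×10⁶ = 28.3857 kg
In grain: 28.3857 / 6.47989×10⁻⁵ = 438058 grain

4.381×10⁵ grain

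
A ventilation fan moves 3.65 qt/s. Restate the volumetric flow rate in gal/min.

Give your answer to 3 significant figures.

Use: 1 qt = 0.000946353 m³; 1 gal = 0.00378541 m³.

3.65 qt/s × 0.000946353 m³/qt = 0.00345419 m³/s
0.00345419 m³/s ÷ 0.00378541 m³/gal × 60 s/min = 54.7501 gal/min

54.8 gal/min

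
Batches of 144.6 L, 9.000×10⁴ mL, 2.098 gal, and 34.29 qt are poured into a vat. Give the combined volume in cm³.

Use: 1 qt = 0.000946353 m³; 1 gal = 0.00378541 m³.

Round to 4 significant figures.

144.6 L × 0.001 = 0.1446 m³
9.000×10⁴ mL × 10⁻⁶ = 0.09 m³
2.098 gal × 0.00378541 = 0.00794179 m³
34.29 qt × 0.000946353 = 0.0324504 m³
Sum: 0.1446 + 0.09 + 0.00794179 + 0.0324504 = 0.274992 m³
In cm³: 0.274992 / 10⁻⁶ = 274992 cm³

2.750×10⁵ cm³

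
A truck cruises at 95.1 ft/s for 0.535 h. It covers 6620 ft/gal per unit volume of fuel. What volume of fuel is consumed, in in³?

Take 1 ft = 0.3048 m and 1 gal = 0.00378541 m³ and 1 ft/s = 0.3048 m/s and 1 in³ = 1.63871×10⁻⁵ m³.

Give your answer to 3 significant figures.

95.1 ft/s → 28.9865 m/s
0.535 h → 1926 s
d = v × t = 28.9865 × 1926 = 55828 m
6620 ft/gal → 533040 m/m³
V = d / (distance per unit fuel) = 55828 / 533040 = 0.104735 m³
In in³: 0.104735 / 1.63871×10⁻⁵ = 6391.31 in³

6390 in³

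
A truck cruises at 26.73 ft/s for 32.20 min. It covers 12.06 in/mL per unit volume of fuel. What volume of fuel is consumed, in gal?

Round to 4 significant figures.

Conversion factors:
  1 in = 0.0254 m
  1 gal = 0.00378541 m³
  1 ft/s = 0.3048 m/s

26.73 ft/s → 8.1473 m/s
32.20 min → 1932 s
d = v × t = 8.1473 × 1932 = 15740.6 m
12.06 in/mL → 306324 m/m³
V = d / (distance per unit fuel) = 15740.6 / 306324 = 0.0513855 m³
In gal: 0.0513855 / 0.00378541 = 13.5746 gal

13.57 gal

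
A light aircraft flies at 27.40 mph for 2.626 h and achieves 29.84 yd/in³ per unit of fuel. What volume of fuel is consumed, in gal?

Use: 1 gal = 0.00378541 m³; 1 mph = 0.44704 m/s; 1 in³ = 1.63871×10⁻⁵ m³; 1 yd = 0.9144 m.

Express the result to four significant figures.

18.37 gal

27.40 mph → 12.2489 m/s
2.626 h → 9453.6 s
d = v × t = 12.2489 × 9453.6 = 115796 m
29.84 yd/in³ → 1.66507×10⁶ m/m³
V = d / (distance per unit fuel) = 115796 / 1.66507×10⁶ = 0.0695442 m³
In gal: 0.0695442 / 0.00378541 = 18.3716 gal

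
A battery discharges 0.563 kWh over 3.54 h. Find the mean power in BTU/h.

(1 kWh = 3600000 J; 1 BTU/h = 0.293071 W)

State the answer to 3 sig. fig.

543 BTU/h

0.563 kWh × 3600000 = 2.0268×10⁶ J
3.54 h × 3600 = 12744 s
P = E / t = 2.0268×10⁶ J / 12744 s = 159.04 W
159.04 W ÷ (0.293071 W/BTU/h) = 542.667 BTU/h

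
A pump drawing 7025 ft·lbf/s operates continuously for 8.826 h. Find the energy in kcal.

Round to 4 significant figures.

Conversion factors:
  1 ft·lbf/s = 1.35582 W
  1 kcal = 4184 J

7025 ft·lbf/s × 1.35582 = 9524.64 W
8.826 h × 3600 = 31773.6 s
E = P × t = 9524.64 W × 31773.6 s = 3.02632×10⁸ J
3.02632×10⁸ J ÷ (4184 J/kcal) = 72330.8 kcal

7.233×10⁴ kcal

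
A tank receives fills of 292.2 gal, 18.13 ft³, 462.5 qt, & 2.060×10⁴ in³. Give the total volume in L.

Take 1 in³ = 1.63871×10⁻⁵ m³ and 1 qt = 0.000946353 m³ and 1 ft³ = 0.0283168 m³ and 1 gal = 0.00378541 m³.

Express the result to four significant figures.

2395 L

292.2 gal × 0.00378541 = 1.1061 m³
18.13 ft³ × 0.0283168 = 0.513384 m³
462.5 qt × 0.000946353 = 0.437688 m³
2.060×10⁴ in³ × 1.63871×10⁻⁵ = 0.337574 m³
Sum: 1.1061 + 0.513384 + 0.437688 + 0.337574 = 2.39475 m³
In L: 2.39475 / 0.001 = 2394.75 L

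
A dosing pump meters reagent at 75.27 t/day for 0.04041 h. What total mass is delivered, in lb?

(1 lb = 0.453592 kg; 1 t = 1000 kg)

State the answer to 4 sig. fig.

75.27 t/day → 0.871181 kg/s
0.04041 h → 145.476 s
m = ṁ × t = 0.871181 × 145.476 = 126.736 kg
In lb: 126.736 / 0.453592 = 279.405 lb

279.4 lb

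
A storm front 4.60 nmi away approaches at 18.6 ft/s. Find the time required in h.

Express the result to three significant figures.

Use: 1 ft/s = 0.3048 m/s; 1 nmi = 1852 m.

0.417 h

4.60 nmi × 1852 = 8519.2 m
18.6 ft/s × 0.3048 = 5.66928 m/s
t = d / v = 8519.2 m / 5.66928 m/s = 1502.7 s
1502.7 s ÷ (3600 s/h) = 0.417417 h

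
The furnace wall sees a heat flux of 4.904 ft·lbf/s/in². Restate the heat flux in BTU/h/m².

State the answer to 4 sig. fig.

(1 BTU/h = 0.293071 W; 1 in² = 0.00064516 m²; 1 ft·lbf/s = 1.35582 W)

4.904 ft·lbf/s/in² × 1.35582 W/ft·lbf/s ÷ 0.00064516 m²/in² = 10305.9 W/m²
10305.9 W/m² ÷ 0.293071 W/BTU/h = 35165.2 BTU/h/m²

3.517×10⁴ BTU/h/m²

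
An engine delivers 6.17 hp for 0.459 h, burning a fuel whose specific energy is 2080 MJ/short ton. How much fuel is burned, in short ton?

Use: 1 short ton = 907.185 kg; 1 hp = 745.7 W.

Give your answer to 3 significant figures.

6.17 hp → 4600.97 W
0.459 h → 1652.4 s
E = P × t = 4600.97 × 1652.4 = 7.60264×10⁶ J
2080 MJ/short ton → 2.29281×10⁶ J/kg
m = E / e_s = 7.60264×10⁶ / 2.29281×10⁶ = 3.31586 kg
In short ton: 3.31586 / 907.185 = 0.00365511 short ton

0.00366 short ton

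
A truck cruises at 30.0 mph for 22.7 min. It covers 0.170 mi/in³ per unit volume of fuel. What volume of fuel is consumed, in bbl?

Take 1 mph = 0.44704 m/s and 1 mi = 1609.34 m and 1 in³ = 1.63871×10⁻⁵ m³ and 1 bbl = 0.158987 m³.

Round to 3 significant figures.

0.00688 bbl

30.0 mph → 13.4112 m/s
22.7 min → 1362 s
d = v × t = 13.4112 × 1362 = 18266.1 m
0.170 mi/in³ → 1.66953×10⁷ m/m³
V = d / (distance per unit fuel) = 18266.1 / 1.66953×10⁷ = 0.00109409 m³
In bbl: 0.00109409 / 0.158987 = 0.00688163 bbl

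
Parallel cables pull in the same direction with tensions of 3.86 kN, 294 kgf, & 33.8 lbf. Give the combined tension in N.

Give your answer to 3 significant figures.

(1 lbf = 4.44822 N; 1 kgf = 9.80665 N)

6890 N

3.86 kN × 1000 = 3860 N
294 kgf × 9.80665 = 2883.16 N
33.8 lbf × 4.44822 = 150.35 N
Combined: 3860 + 2883.16 + 150.35 = 6893.51 N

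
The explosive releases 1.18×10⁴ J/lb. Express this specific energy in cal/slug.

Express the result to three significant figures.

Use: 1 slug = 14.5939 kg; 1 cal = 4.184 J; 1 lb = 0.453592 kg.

9.07×10⁴ cal/slug

1.18×10⁴ J/lb ÷ 0.453592 kg/lb = 26014.6 J/kg
26014.6 J/kg ÷ 4.184 J/cal × 14.5939 kg/slug = 90739.6 cal/slug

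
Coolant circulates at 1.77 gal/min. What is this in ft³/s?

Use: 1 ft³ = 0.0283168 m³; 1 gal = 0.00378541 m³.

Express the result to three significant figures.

1.77 gal/min × 0.00378541 m³/gal ÷ 60 s/min = 1.1167×10⁻⁴ m³/s
1.1167×10⁻⁴ m³/s ÷ 0.0283168 m³/ft³ = 0.0039436 ft³/s

0.00394 ft³/s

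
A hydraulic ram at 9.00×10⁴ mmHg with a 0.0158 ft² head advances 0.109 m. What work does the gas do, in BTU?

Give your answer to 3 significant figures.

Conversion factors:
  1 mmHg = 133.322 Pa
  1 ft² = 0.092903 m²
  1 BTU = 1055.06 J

1.82 BTU

9.00×10⁴ mmHg → 1.1999×10⁷ Pa
0.0158 ft² → 0.00146787 m²
F = P × A = 1.1999×10⁷ × 0.00146787 = 17613 N
W = F × d = 17613 × 0.109 = 1919.82 J
In BTU: 1919.82 / 1055.06 = 1.81963 BTU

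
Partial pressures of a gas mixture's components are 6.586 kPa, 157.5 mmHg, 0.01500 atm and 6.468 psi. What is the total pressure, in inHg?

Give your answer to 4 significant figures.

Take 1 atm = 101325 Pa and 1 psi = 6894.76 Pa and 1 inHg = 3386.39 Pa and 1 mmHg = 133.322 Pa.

6.586 kPa × 1000 = 6586 Pa
157.5 mmHg × 133.322 = 20998.2 Pa
0.01500 atm × 101325 = 1519.88 Pa
6.468 psi × 6894.76 = 44595.3 Pa
Combined: 6586 + 20998.2 + 1519.88 + 44595.3 = 73699.4 Pa
In inHg: 73699.4 / 3386.39 = 21.7634 inHg

21.76 inHg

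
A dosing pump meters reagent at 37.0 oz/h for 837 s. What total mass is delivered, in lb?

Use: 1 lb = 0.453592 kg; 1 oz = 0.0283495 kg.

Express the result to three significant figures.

0.538 lb

37.0 oz/h → 2.9137×10⁻⁴ kg/s
m = ṁ × t = 2.9137×10⁻⁴ × 837 = 0.243877 kg
In lb: 0.243877 / 0.453592 = 0.537657 lb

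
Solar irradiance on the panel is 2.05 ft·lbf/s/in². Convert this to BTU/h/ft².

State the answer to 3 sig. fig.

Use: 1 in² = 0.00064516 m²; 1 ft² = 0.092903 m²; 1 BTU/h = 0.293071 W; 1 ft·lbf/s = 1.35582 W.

1370 BTU/h/ft²

2.05 ft·lbf/s/in² × 1.35582 W/ft·lbf/s ÷ 0.00064516 m²/in² = 4308.13 W/m²
4308.13 W/m² ÷ 0.293071 W/BTU/h × 0.092903 m²/ft² = 1365.67 BTU/h/ft²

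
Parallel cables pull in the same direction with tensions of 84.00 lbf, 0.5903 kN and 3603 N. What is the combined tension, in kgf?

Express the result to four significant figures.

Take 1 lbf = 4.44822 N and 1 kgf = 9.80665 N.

465.7 kgf

84.00 lbf × 4.44822 → 373.65 N
0.5903 kN × 1000 → 590.3 N
3603 N (already N)
Combined: 373.65 + 590.3 + 3603 = 4566.95 N
In kgf: 4566.95 / 9.80665 = 465.699 kgf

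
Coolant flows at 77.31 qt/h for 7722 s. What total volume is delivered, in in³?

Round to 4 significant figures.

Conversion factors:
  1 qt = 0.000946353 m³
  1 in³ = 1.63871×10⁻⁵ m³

9577 in³

77.31 qt/h → 2.03229×10⁻⁵ m³/s
V = Q × t = 2.03229×10⁻⁵ × 7722 = 0.156933 m³
In in³: 0.156933 / 1.63871×10⁻⁵ = 9576.62 in³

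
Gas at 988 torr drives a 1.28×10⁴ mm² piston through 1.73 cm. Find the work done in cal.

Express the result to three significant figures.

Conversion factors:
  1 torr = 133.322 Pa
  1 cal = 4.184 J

6.97 cal

988 torr → 131722 Pa
1.28×10⁴ mm² → 0.0128 m²
F = P × A = 131722 × 0.0128 = 1686.04 N
1.73 cm → 0.0173 m
W = F × d = 1686.04 × 0.0173 = 29.1685 J
In cal: 29.1685 / 4.184 = 6.97144 cal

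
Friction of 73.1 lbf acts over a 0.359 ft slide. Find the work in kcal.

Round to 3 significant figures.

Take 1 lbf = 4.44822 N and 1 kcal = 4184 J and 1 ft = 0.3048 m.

73.1 lbf × 4.44822 → 325.165 N
0.359 ft × 0.3048 → 0.109423 m
W = F × d = 325.165 N × 0.109423 m = 35.5805 J
35.5805 J ÷ (4184 J/kcal) = 0.00850394 kcal

0.00850 kcal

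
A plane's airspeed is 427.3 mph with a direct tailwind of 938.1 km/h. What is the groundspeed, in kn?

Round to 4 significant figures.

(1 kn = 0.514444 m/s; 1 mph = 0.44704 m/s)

877.8 kn

427.3 mph × 0.44704 = 191.02 m/s
938.1 km/h × (1/3.6) = 260.583 m/s
Combined: 191.02 + 260.583 = 451.603 m/s
In kn: 451.603 / 0.514444 = 877.847 kn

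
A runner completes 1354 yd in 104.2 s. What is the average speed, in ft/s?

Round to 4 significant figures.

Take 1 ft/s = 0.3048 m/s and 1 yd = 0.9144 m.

1354 yd × 0.9144 = 1238.1 m
v = d / t = 1238.1 m / 104.2 s = 11.882 m/s
11.882 m/s ÷ (0.3048 m/s/ft/s) = 38.9829 ft/s

38.98 ft/s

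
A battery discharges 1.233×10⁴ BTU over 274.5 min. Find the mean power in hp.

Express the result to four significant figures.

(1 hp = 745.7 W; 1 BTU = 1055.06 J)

1.233×10⁴ BTU × 1055.06 → 1.30089×10⁷ J
274.5 min × 60 → 16470 s
P = E / t = 1.30089×10⁷ J / 16470 s = 789.854 W
789.854 W ÷ (745.7 W/hp) = 1.05921 hp

1.059 hp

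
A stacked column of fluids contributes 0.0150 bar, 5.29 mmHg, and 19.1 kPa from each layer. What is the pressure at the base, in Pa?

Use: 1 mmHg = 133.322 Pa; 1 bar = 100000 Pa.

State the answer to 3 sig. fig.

2.13×10⁴ Pa

0.0150 bar × 100000 → 1500 Pa
5.29 mmHg × 133.322 → 705.273 Pa
19.1 kPa × 1000 → 19100 Pa
Combined: 1500 + 705.273 + 19100 = 21305.3 Pa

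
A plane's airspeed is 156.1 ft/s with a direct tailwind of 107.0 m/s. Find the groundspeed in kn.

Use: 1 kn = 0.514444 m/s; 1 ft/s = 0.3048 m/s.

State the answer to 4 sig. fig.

300.5 kn

156.1 ft/s × 0.3048 = 47.5793 m/s
107.0 m/s (already m/s)
Sum: 47.5793 + 107 = 154.579 m/s
In kn: 154.579 / 0.514444 = 300.478 kn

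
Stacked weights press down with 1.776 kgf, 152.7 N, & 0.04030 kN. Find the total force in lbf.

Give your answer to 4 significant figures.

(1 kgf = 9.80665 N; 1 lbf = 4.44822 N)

1.776 kgf × 9.80665 → 17.4166 N
152.7 N (already N)
0.04030 kN × 1000 → 40.3 N
Total: 17.4166 + 152.7 + 40.3 = 210.417 N
In lbf: 210.417 / 4.44822 = 47.3036 lbf

47.30 lbf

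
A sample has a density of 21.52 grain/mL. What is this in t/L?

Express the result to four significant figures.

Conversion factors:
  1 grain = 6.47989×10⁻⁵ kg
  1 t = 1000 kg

21.52 grain/mL × 6.47989×10⁻⁵ kg/grain ÷ 10⁻⁶ m³/mL = 1394.47 kg/m³
1394.47 kg/m³ ÷ 1000 kg/t × 0.001 m³/L = 0.00139447 t/L

0.001394 t/L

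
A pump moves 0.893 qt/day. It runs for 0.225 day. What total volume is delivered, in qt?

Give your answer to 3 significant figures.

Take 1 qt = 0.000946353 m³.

0.893 qt/day → 9.78117×10⁻⁹ m³/s
0.225 day → 19440 s
V = Q × t = 9.78117×10⁻⁹ × 19440 = 1.90146×10⁻⁴ m³
In qt: 1.90146×10⁻⁴ / 0.000946353 = 0.200925 qt

0.201 qt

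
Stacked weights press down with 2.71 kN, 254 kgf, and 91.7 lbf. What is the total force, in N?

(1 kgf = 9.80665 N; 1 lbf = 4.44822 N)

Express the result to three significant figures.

2.71 kN × 1000 = 2710 N
254 kgf × 9.80665 = 2490.89 N
91.7 lbf × 4.44822 = 407.902 N
Total: 2710 + 2490.89 + 407.902 = 5608.79 N

5610 N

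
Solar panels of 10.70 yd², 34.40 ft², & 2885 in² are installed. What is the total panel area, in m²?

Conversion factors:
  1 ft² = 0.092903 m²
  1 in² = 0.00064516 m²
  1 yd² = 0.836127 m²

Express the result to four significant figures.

10.70 yd² × 0.836127 → 8.94656 m²
34.40 ft² × 0.092903 → 3.19586 m²
2885 in² × 0.00064516 → 1.86129 m²
Sum: 8.94656 + 3.19586 + 1.86129 = 14.0037 m²

14.00 m²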